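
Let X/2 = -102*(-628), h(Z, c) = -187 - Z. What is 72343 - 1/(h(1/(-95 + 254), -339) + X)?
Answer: 1471461973223/20340074 ≈ 72343.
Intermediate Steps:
X = 128112 (X = 2*(-102*(-628)) = 2*64056 = 128112)
72343 - 1/(h(1/(-95 + 254), -339) + X) = 72343 - 1/((-187 - 1/(-95 + 254)) + 128112) = 72343 - 1/((-187 - 1/159) + 128112) = 72343 - 1/(-29734/159 + 128112) = 72343 - 1/20340074/159 = 72343 - 1*159/20340074 = 72343 - 159/20340074 = 1471461973223/20340074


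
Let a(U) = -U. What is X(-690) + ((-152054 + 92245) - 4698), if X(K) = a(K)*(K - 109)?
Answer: -615817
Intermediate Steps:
X(K) = -K*(-109 + K) (X(K) = (-K)*(K - 109) = (-K)*(-109 + K) = -K*(-109 + K))
X(-690) + ((-152054 + 92245) - 4698) = -690*(109 - 1*(-690)) + ((-152054 + 92245) - 4698) = -690*(109 + 690) + (-59809 - 4698) = -690*799 - 64507 = -551310 - 64507 = -615817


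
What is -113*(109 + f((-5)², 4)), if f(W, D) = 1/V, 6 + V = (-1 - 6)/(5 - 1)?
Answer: -381375/31 ≈ -12302.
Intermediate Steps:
V = -31/4 (V = -6 + (-1 - 6)/(5 - 1) = -6 - 7/4 = -31/4 ≈ -7.7500)
f(W, D) = -4/31 (f(W, D) = 1/(-31/4) = -4/31)
-113*(109 + f((-5)², 4)) = -113*(109 - 4/31) = -113*3375/31 = -381375/31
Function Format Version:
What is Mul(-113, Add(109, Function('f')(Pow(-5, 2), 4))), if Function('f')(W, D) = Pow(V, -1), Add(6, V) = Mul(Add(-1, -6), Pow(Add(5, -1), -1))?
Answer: Rational(-381375, 31) ≈ -12302.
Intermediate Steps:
V = Rational(-31, 4) (V = Add(-6, Mul(Add(-1, -6), Pow(Add(5, -1), -1))) = Add(-6, Mul(-7, Pow(4, -1))) = Add(-6, Mul(-7, Rational(1, 4))) = Add(-6, Rational(-7, 4)) = Rational(-31, 4) ≈ -7.7500)
Function('f')(W, D) = Rational(-4, 31) (Function('f')(W, D) = Pow(Rational(-31, 4), -1) = Rational(-4, 31))
Mul(-113, Add(109, Function('f')(Pow(-5, 2), 4))) = Mul(-113, Add(109, Rational(-4, 31))) = Mul(-113, Rational(3375, 31)) = Rational(-381375, 31)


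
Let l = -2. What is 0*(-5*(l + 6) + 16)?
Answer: 0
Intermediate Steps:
0*(-5*(l + 6) + 16) = 0*(-5*(-2 + 6) + 16) = 0*(-5*4 + 16) = 0*(-20 + 16) = 0*(-4) = 0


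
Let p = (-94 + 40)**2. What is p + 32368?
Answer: 35284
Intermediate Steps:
p = 2916 (p = (-54)**2 = 2916)
p + 32368 = 2916 + 32368 = 35284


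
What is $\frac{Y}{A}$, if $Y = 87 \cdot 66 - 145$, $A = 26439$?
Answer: $\frac{5597}{26439} \approx 0.21169$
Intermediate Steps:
$Y = 5597$ ($Y = 5742 - 145 = 5597$)
$\frac{Y}{A} = \frac{5597}{26439}$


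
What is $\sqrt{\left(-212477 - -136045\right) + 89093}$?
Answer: $\sqrt{12661} \approx 112.52$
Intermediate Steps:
$\sqrt{\left(-212477 - -136045\right) + 89093} = \sqrt{\left(-212477 + 136045\right) + 89093} = \sqrt{-76432 + 89093} = \sqrt{12661}$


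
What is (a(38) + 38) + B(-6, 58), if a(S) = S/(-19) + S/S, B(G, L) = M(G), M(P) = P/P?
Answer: 38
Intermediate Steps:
M(P) = 1
B(G, L) = 1
a(S) = 1 - S/19 (a(S) = S*(-1/19) + 1 = -S/19 + 1 = 1 - S/19)
(a(38) + 38) + B(-6, 58) = ((1 - 1/19*38) + 38) + 1 = ((1 - 2) + 38) + 1 = (-1 + 38) + 1 = 37 + 1 = 38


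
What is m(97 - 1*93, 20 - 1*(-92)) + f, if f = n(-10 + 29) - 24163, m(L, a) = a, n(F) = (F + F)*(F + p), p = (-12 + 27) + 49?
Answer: -20897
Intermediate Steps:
p = 64 (p = 15 + 49 = 64)
n(F) = 2*F*(64 + F) (n(F) = (F + F)*(F + 64) = (2*F)*(64 + F) = 2*F*(64 + F))
f = -21009 (f = 2*(-10 + 29)*(64 + (-10 + 29)) - 24163 = 2*19*(64 + 19) - 24163 = 2*19*83 - 24163 = 3154 - 24163 = -21009)
m(97 - 1*93, 20 - 1*(-92)) + f = (20 - 1*(-92)) - 21009 = (20 + 92) - 21009 = 112 - 21009 = -20897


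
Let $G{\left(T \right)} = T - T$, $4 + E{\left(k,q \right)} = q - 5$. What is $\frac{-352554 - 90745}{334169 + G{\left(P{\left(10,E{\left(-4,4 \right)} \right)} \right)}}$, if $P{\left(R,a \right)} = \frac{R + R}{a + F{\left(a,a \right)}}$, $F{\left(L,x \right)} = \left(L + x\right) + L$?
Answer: $- \frac{443299}{334169} \approx -1.3266$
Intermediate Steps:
$E{\left(k,q \right)} = -9 + q$ ($E{\left(k,q \right)} = -4 + \left(q - 5\right) = -4 + \left(-5 + q\right) = -9 + q$)
$F{\left(L,x \right)} = x + 2 L$
$P{\left(R,a \right)} = \frac{R}{2 a}$ ($P{\left(R,a \right)} = \frac{R + R}{a + \left(a + 2 a\right)} = \frac{2 R}{a + 3 a} = \frac{2 R}{4 a} = 2 R \frac{1}{4 a} = \frac{R}{2 a}$)
$G{\left(T \right)} = 0$
$\frac{-352554 - 90745}{334169 + G{\left(P{\left(10,E{\left(-4,4 \right)} \right)} \right)}} = \frac{-352554 - 90745}{334169 + 0} = - \frac{443299}{334169}$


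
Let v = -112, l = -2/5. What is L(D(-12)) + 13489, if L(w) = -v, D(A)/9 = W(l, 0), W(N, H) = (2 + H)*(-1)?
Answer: 13601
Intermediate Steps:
l = -⅖ (l = -2*⅕ = -⅖ ≈ -0.40000)
W(N, H) = -2 - H
D(A) = -18 (D(A) = 9*(-2 - 1*0) = 9*(-2 + 0) = 9*(-2) = -18)
L(w) = 112 (L(w) = -1*(-112) = 112)
L(D(-12)) + 13489 = 112 + 13489 = 13601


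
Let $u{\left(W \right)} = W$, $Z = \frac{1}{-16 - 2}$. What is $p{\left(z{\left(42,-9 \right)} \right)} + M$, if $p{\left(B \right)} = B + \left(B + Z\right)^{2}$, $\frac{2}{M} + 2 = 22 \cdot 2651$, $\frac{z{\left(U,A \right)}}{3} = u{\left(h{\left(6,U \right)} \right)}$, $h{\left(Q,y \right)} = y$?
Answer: $\frac{466210171}{29160} \approx 15988.0$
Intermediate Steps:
$Z = - \frac{1}{18}$ ($Z = \frac{1}{-18} = - \frac{1}{18} \approx -0.055556$)
$z{\left(U,A \right)} = 3 U$
$M = \frac{1}{29160}$ ($M = \frac{2}{-2 + 22 \cdot 2651} = \frac{2}{-2 + 58322} = \frac{2}{58320} = 2 \cdot \frac{1}{58320} = \frac{1}{29160} \approx 3.4294 \cdot 10^{-5}$)
$p{\left(B \right)} = B + \left(- \frac{1}{18} + B\right)^{2}$ ($p{\left(B \right)} = B + \left(B - \frac{1}{18}\right)^{2} = B + \left(- \frac{1}{18} + B\right)^{2}$)
$p{\left(z{\left(42,-9 \right)} \right)} + M = \left(3 \cdot 42 + \frac{\left(-1 + 18 \cdot 3 \cdot 42\right)^{2}}{324}\right) + \frac{1}{29160} = \left(126 + \frac{\left(-1 + 18 \cdot 126\right)^{2}}{324}\right) + \frac{1}{29160} = \left(126 + \frac{\left(-1 + 2268\right)^{2}}{324}\right) + \frac{1}{29160} = \left(126 + \frac{2267^{2}}{324}\right) + \frac{1}{29160} = \left(126 + \frac{1}{324} \cdot 5139289\right) + \frac{1}{29160} = \left(126 + \frac{5139289}{324}\right) + \frac{1}{29160} = \frac{5180113}{324} + \frac{1}{29160} = \frac{466210171}{29160}$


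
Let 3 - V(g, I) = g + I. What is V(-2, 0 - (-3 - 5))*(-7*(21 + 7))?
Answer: 588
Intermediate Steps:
V(g, I) = 3 - I - g (V(g, I) = 3 - (g + I) = 3 - (I + g) = 3 + (-I - g) = 3 - I - g)
V(-2, 0 - (-3 - 5))*(-7*(21 + 7)) = (3 - (0 - (-3 - 5)) - 1*(-2))*(-7*(21 + 7)) = (3 - (0 - 1*(-8)) + 2)*(-7*28) = (3 - (0 + 8) + 2)*(-196) = (3 - 1*8 + 2)*(-196) = (3 - 8 + 2)*(-196) = -3*(-196) = 588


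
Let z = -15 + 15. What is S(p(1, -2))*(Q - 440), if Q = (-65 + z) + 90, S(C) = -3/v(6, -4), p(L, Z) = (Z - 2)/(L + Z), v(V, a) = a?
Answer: -1245/4 ≈ -311.25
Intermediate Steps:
p(L, Z) = (-2 + Z)/(L + Z)
S(C) = ¾ (S(C) = -3/(-4) = -3*(-¼) = ¾)
z = 0
Q = 25 (Q = (-65 + 0) + 90 = -65 + 90 = 25)
S(p(1, -2))*(Q - 440) = 3*(25 - 440)/4 = (¾)*(-415) = -1245/4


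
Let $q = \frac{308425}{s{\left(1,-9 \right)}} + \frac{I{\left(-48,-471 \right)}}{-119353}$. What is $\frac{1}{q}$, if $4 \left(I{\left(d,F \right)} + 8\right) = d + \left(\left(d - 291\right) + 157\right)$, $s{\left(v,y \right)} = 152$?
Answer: $\frac{18141656}{36811458981} \approx 0.00049283$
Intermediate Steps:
$I{\left(d,F \right)} = - \frac{83}{2} + \frac{d}{2}$ ($I{\left(d,F \right)} = -8 + \frac{d + \left(\left(d - 291\right) + 157\right)}{4} = -8 + \frac{d + \left(\left(-291 + d\right) + 157\right)}{4} = -8 + \frac{d + \left(-134 + d\right)}{4} = -8 + \frac{-134 + 2 d}{4} = -8 + \left(- \frac{67}{2} + \frac{d}{2}\right) = - \frac{83}{2} + \frac{d}{2}$)
$q = \frac{36811458981}{18141656}$ ($q = \frac{308425}{152} + \frac{- \frac{83}{2} + \frac{1}{2} \left(-48\right)}{-119353} = 308425 \cdot \frac{1}{152} + \left(- \frac{83}{2} - 24\right) \left(- \frac{1}{119353}\right) = \frac{308425}{152} - - \frac{131}{238706} = \frac{308425}{152} + \frac{131}{238706} = \frac{36811458981}{18141656} \approx 2029.1$)
$\frac{1}{q} = \frac{1}{\frac{36811458981}{18141656}} = \frac{18141656}{36811458981}$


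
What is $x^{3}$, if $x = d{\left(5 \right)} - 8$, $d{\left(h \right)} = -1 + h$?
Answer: $-64$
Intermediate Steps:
$x = -4$ ($x = \left(-1 + 5\right) - 8 = 4 - 8 = -4$)
$x^{3} = \left(-4\right)^{3} = -64$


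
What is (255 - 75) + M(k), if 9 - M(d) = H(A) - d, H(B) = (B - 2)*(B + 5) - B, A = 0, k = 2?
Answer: 201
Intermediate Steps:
H(B) = -B + (-2 + B)*(5 + B) (H(B) = (-2 + B)*(5 + B) - B = -B + (-2 + B)*(5 + B))
M(d) = 19 + d (M(d) = 9 - ((-10 + 0² + 2*0) - d) = 9 - ((-10 + 0 + 0) - d) = 9 - (-10 - d) = 9 + (10 + d) = 19 + d)
(255 - 75) + M(k) = (255 - 75) + (19 + 2) = 180 + 21 = 201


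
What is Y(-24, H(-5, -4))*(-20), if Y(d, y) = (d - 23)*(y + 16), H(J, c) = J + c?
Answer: 6580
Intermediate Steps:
Y(d, y) = (-23 + d)*(16 + y)
Y(-24, H(-5, -4))*(-20) = (-368 - 23*(-5 - 4) + 16*(-24) - 24*(-5 - 4))*(-20) = (-368 - 23*(-9) - 384 - 24*(-9))*(-20) = (-368 + 207 - 384 + 216)*(-20) = -329*(-20) = 6580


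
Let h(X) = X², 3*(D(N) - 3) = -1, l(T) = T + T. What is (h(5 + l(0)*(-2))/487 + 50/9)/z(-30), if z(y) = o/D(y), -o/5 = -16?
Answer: 4915/26298 ≈ 0.18690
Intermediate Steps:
o = 80 (o = -5*(-16) = 80)
l(T) = 2*T
D(N) = 8/3 (D(N) = 3 + (⅓)*(-1) = 3 - ⅓ = 8/3)
z(y) = 30 (z(y) = 80/(8/3) = 80*(3/8) = 30)
(h(5 + l(0)*(-2))/487 + 50/9)/z(-30) = ((5 + (2*0)*(-2))²/487 + 50/9)/30 = ((5 + 0*(-2))²*(1/487) + 50*(⅑))*(1/30) = ((5 + 0)²*(1/487) + 50/9)*(1/30) = (5²*(1/487) + 50/9)*(1/30) = (25*(1/487) + 50/9)*(1/30) = (25/487 + 50/9)*(1/30) = (24575/4383)*(1/30) = 4915/26298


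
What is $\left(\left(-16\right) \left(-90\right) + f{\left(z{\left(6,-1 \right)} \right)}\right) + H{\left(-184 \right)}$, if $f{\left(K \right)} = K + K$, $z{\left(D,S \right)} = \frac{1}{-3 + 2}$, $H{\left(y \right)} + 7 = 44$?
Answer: $1475$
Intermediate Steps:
$H{\left(y \right)} = 37$ ($H{\left(y \right)} = -7 + 44 = 37$)
$z{\left(D,S \right)} = -1$ ($z{\left(D,S \right)} = \frac{1}{-1} = -1$)
$f{\left(K \right)} = 2 K$
$\left(\left(-16\right) \left(-90\right) + f{\left(z{\left(6,-1 \right)} \right)}\right) + H{\left(-184 \right)} = \left(\left(-16\right) \left(-90\right) + 2 \left(-1\right)\right) + 37 = \left(1440 - 2\right) + 37 = 1438 + 37 = 1475$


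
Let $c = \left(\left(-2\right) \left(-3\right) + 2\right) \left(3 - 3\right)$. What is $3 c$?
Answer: $0$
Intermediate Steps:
$c = 0$ ($c = \left(6 + 2\right) 0 = 8 \cdot 0 = 0$)
$3 c = 3 \cdot 0 = 0$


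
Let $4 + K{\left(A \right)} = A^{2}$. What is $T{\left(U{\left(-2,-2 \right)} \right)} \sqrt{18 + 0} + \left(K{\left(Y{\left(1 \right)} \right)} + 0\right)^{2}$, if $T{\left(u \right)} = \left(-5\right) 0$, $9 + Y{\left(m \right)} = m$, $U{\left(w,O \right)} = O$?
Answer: $3600$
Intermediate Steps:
$Y{\left(m \right)} = -9 + m$
$K{\left(A \right)} = -4 + A^{2}$
$T{\left(u \right)} = 0$
$T{\left(U{\left(-2,-2 \right)} \right)} \sqrt{18 + 0} + \left(K{\left(Y{\left(1 \right)} \right)} + 0\right)^{2} = 0 \sqrt{18 + 0} + \left(\left(-4 + \left(-9 + 1\right)^{2}\right) + 0\right)^{2} = 0 \sqrt{18} + \left(\left(-4 + \left(-8\right)^{2}\right) + 0\right)^{2} = 0 \cdot 3 \sqrt{2} + \left(\left(-4 + 64\right) + 0\right)^{2} = 0 + \left(60 + 0\right)^{2} = 0 + 60^{2} = 0 + 3600 = 3600$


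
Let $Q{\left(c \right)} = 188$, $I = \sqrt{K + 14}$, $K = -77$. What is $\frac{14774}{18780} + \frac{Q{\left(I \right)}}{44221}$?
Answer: $\frac{328425847}{415235190} \approx 0.79094$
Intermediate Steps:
$I = 3 i \sqrt{7}$ ($I = \sqrt{-77 + 14} = \sqrt{-63} = 3 i \sqrt{7} \approx 7.9373 i$)
$\frac{14774}{18780} + \frac{Q{\left(I \right)}}{44221} = \frac{14774}{18780} + \frac{188}{44221} = 14774 \cdot \frac{1}{18780} + 188 \cdot \frac{1}{44221} = \frac{7387}{9390} + \frac{188}{44221} = \frac{328425847}{415235190}$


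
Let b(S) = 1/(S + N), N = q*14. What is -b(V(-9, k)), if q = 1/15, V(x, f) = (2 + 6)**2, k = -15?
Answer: -15/974 ≈ -0.015400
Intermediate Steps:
V(x, f) = 64 (V(x, f) = 8**2 = 64)
q = 1/15 ≈ 0.066667
N = 14/15 (N = (1/15)*14 = 14/15 ≈ 0.93333)
b(S) = 1/(14/15 + S) (b(S) = 1/(S + 14/15) = 1/(14/15 + S))
-b(V(-9, k)) = -15/(14 + 15*64) = -15/(14 + 960) = -15/974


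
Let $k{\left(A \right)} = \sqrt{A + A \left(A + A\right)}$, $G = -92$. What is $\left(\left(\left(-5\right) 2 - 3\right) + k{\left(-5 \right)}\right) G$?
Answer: $1196 - 276 \sqrt{5} \approx 578.85$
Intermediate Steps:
$k{\left(A \right)} = \sqrt{A + 2 A^{2}}$ ($k{\left(A \right)} = \sqrt{A + A 2 A} = \sqrt{A + 2 A^{2}}$)
$\left(\left(\left(-5\right) 2 - 3\right) + k{\left(-5 \right)}\right) G = \left(\left(\left(-5\right) 2 - 3\right) + \sqrt{- 5 \left(1 + 2 \left(-5\right)\right)}\right) \left(-92\right) = \left(\left(-10 - 3\right) + \sqrt{- 5 \left(1 - 10\right)}\right) \left(-92\right) = \left(-13 + \sqrt{\left(-5\right) \left(-9\right)}\right) \left(-92\right) = \left(-13 + \sqrt{45}\right) \left(-92\right) = \left(-13 + 3 \sqrt{5}\right) \left(-92\right) = 1196 - 276 \sqrt{5}$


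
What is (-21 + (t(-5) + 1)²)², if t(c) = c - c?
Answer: 400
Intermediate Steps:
t(c) = 0
(-21 + (t(-5) + 1)²)² = (-21 + (0 + 1)²)² = (-21 + 1²)² = (-21 + 1)² = (-20)² = 400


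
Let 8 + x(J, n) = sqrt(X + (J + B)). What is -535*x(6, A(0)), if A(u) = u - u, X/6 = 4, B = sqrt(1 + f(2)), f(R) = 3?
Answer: 4280 - 2140*sqrt(2) ≈ 1253.6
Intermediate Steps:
B = 2 (B = sqrt(1 + 3) = sqrt(4) = 2)
X = 24 (X = 6*4 = 24)
A(u) = 0
x(J, n) = -8 + sqrt(26 + J) (x(J, n) = -8 + sqrt(24 + (J + 2)) = -8 + sqrt(24 + (2 + J)) = -8 + sqrt(26 + J))
-535*x(6, A(0)) = -535*(-8 + sqrt(26 + 6)) = -535*(-8 + sqrt(32)) = -535*(-8 + 4*sqrt(2)) = 4280 - 2140*sqrt(2)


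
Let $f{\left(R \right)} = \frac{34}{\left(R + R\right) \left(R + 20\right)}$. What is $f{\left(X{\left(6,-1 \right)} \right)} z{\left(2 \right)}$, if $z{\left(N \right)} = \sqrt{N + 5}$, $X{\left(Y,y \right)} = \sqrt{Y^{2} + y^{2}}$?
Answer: $- \frac{17 \sqrt{7}}{363} + \frac{340 \sqrt{259}}{13431} \approx 0.28349$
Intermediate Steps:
$f{\left(R \right)} = \frac{17}{R \left(20 + R\right)}$ ($f{\left(R \right)} = \frac{34}{2 R \left(20 + R\right)} = 34 \frac{1}{2 R \left(20 + R\right)} = \frac{17}{R \left(20 + R\right)}$)
$z{\left(N \right)} = \sqrt{5 + N}$
$f{\left(X{\left(6,-1 \right)} \right)} z{\left(2 \right)} = \frac{17}{\sqrt{6^{2} + \left(-1\right)^{2}} \left(20 + \sqrt{6^{2} + \left(-1\right)^{2}}\right)} \sqrt{5 + 2} = \frac{17}{\sqrt{36 + 1} \left(20 + \sqrt{36 + 1}\right)} \sqrt{7} = \frac{17}{\sqrt{37} \left(20 + \sqrt{37}\right)} \sqrt{7} = \frac{17 \frac{\sqrt{37}}{37}}{20 + \sqrt{37}} \sqrt{7} = \frac{17 \sqrt{37}}{37 \left(20 + \sqrt{37}\right)} \sqrt{7} = \frac{17 \sqrt{259}}{37 \left(20 + \sqrt{37}\right)}$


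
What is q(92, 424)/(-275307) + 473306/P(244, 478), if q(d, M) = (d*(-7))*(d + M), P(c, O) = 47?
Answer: 43440024410/4313143 ≈ 10072.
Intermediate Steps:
q(d, M) = -7*d*(M + d) (q(d, M) = (-7*d)*(M + d) = -7*d*(M + d))
q(92, 424)/(-275307) + 473306/P(244, 478) = -7*92*(424 + 92)/(-275307) + 473306/47 = -7*92*516*(-1/275307) + 473306*(1/47) = -332304*(-1/275307) + 473306/47 = 110768/91769 + 473306/47 = 43440024410/4313143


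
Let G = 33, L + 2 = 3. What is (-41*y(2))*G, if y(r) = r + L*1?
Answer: -4059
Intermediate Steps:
L = 1 (L = -2 + 3 = 1)
y(r) = 1 + r (y(r) = r + 1*1 = r + 1 = 1 + r)
(-41*y(2))*G = -41*(1 + 2)*33 = -41*3*33 = -123*33 = -4059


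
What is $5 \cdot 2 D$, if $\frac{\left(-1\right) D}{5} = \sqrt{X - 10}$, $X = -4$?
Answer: $- 50 i \sqrt{14} \approx - 187.08 i$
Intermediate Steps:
$D = - 5 i \sqrt{14}$ ($D = - 5 \sqrt{-4 - 10} = - 5 \sqrt{-14} = - 5 i \sqrt{14} \approx - 18.708 i$)
$5 \cdot 2 D = 5 \cdot 2 \left(- 5 i \sqrt{14}\right) = 10 \left(- 5 i \sqrt{14}\right) = - 50 i \sqrt{14}$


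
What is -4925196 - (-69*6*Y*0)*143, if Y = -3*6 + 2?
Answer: -4925196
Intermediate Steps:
Y = -16 (Y = -18 + 2 = -16)
-4925196 - (-69*6*Y*0)*143 = -4925196 - (-69*6*(-16)*0)*143 = -4925196 - (-(-6624)*0)*143 = -4925196 - (-69*0)*143 = -4925196 - 0*143 = -4925196 - 1*0 = -4925196 + 0 = -4925196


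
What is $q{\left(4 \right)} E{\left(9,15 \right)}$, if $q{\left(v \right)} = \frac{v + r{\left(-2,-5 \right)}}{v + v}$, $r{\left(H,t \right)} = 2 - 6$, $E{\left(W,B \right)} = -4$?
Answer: $0$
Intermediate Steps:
$r{\left(H,t \right)} = -4$ ($r{\left(H,t \right)} = 2 - 6 = -4$)
$q{\left(v \right)} = \frac{-4 + v}{2 v}$ ($q{\left(v \right)} = \frac{v - 4}{v + v} = \frac{-4 + v}{2 v}$)
$q{\left(4 \right)} E{\left(9,15 \right)} = \frac{-4 + 4}{2 \cdot 4} \left(-4\right) = \frac{1}{2} \cdot \frac{1}{4} \cdot 0 \left(-4\right) = 0 \left(-4\right) = 0$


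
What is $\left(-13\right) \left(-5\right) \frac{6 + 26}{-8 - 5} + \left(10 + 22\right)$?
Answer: $-128$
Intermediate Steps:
$\left(-13\right) \left(-5\right) \frac{6 + 26}{-8 - 5} + \left(10 + 22\right) = 65 \frac{32}{-13} + 32 = 65 \cdot 32 \left(- \frac{1}{13}\right) + 32 = 65 \left(- \frac{32}{13}\right) + 32 = -160 + 32 = -128$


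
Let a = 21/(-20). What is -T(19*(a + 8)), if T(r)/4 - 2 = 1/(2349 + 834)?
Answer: -25468/3183 ≈ -8.0013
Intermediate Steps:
a = -21/20 (a = 21*(-1/20) = -21/20 ≈ -1.0500)
T(r) = 25468/3183 (T(r) = 8 + 4/(2349 + 834) = 8 + 4/3183 = 25468/3183)
-T(19*(a + 8)) = -1*25468/3183 = -25468/3183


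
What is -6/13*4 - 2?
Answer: -50/13 ≈ -3.8462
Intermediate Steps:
-6/13*4 - 2 = -24/13 - 2 = -50/13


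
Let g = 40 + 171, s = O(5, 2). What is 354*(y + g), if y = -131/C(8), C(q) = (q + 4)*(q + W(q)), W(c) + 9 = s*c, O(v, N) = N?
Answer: 2233091/30 ≈ 74436.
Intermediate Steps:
s = 2
W(c) = -9 + 2*c
C(q) = (-9 + 3*q)*(4 + q) (C(q) = (q + 4)*(q + (-9 + 2*q)) = (4 + q)*(-9 + 3*q) = (-9 + 3*q)*(4 + q))
g = 211
y = -131/180 (y = -131/(-36 + 3*8 + 3*8²) = -131/(-36 + 24 + 3*64) = -131/(-36 + 24 + 192) = -131/180 ≈ -0.72778)
354*(y + g) = 354*(-131/180 + 211) = 354*(37849/180) = 2233091/30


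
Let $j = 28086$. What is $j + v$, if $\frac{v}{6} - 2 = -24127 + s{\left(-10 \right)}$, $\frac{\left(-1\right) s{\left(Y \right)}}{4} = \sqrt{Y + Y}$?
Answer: $-116664 - 48 i \sqrt{5} \approx -1.1666 \cdot 10^{5} - 107.33 i$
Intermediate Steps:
$s{\left(Y \right)} = - 4 \sqrt{2} \sqrt{Y}$ ($s{\left(Y \right)} = - 4 \sqrt{Y + Y} = - 4 \sqrt{2 Y} = - 4 \sqrt{2} \sqrt{Y}$)
$v = -144750 - 48 i \sqrt{5}$ ($v = 12 + 6 \left(-24127 - 4 \sqrt{2} \sqrt{-10}\right) = 12 + 6 \left(-24127 - 4 \sqrt{2} i \sqrt{10}\right) = 12 + 6 \left(-24127 - 8 i \sqrt{5}\right) = 12 - \left(144762 + 48 i \sqrt{5}\right) = -144750 - 48 i \sqrt{5} \approx -1.4475 \cdot 10^{5} - 107.33 i$)
$j + v = 28086 - \left(144750 + 48 i \sqrt{5}\right) = -116664 - 48 i \sqrt{5}$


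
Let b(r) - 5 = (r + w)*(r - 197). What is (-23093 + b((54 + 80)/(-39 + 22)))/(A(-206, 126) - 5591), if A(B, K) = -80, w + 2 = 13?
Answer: 6857031/1638919 ≈ 4.1839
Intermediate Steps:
w = 11 (w = -2 + 13 = 11)
b(r) = 5 + (-197 + r)*(11 + r) (b(r) = 5 + (r + 11)*(r - 197) = 5 + (11 + r)*(-197 + r) = 5 + (-197 + r)*(11 + r))
(-23093 + b((54 + 80)/(-39 + 22)))/(A(-206, 126) - 5591) = (-23093 + (-2162 + ((54 + 80)/(-39 + 22))**2 - 186*(54 + 80)/(-39 + 22)))/(-80 - 5591) = (-23093 + (-2162 + (134/(-17))**2 - 24924/(-17)))/(-5671) = (-23093 + (-2162 + (134*(-1/17))**2 - 24924*(-1)/17))*(-1/5671) = (-23093 + (-2162 + (-134/17)**2 - 186*(-134/17)))*(-1/5671) = (-23093 + (-2162 + 17956/289 + 24924/17))*(-1/5671) = (-23093 - 183154/289)*(-1/5671) = -6857031/289*(-1/5671) = 6857031/1638919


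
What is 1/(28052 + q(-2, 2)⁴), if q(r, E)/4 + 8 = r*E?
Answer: 1/5336468 ≈ 1.8739e-7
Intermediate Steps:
q(r, E) = -32 + 4*E*r (q(r, E) = -32 + 4*(r*E) = -32 + 4*(E*r) = -32 + 4*E*r)
1/(28052 + q(-2, 2)⁴) = 1/(28052 + (-32 + 4*2*(-2))⁴) = 1/(28052 + (-32 - 16)⁴) = 1/(28052 + (-48)⁴) = 1/(28052 + 5308416) = 1/5336468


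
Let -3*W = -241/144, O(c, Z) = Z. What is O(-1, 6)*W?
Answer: 241/72 ≈ 3.3472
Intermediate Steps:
W = 241/432 (W = -(-241)/(3*144) = -⅓*(-241/144) = 241/432 ≈ 0.55787)
O(-1, 6)*W = 6*(241/432) = 241/72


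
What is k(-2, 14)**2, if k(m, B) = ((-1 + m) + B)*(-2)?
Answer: 484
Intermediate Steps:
k(m, B) = 2 - 2*B - 2*m (k(m, B) = (-1 + B + m)*(-2) = 2 - 2*B - 2*m)
k(-2, 14)**2 = (2 - 2*14 - 2*(-2))**2 = (2 - 28 + 4)**2 = (-22)**2 = 484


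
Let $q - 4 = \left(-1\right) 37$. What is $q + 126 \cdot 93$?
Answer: $11685$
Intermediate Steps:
$q = -33$ ($q = 4 - 37 = -33$)
$q + 126 \cdot 93 = -33 + 126 \cdot 93 = -33 + 11718 = 11685$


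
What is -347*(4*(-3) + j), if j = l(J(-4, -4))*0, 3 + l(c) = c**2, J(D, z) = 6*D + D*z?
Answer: 4164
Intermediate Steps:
l(c) = -3 + c**2
j = 0 (j = (-3 + (-4*(6 - 4))**2)*0 = (-3 + (-4*2)**2)*0 = (-3 + (-8)**2)*0 = (-3 + 64)*0 = 61*0 = 0)
-347*(4*(-3) + j) = -347*(4*(-3) + 0) = -347*(-12 + 0) = -347*(-12) = 4164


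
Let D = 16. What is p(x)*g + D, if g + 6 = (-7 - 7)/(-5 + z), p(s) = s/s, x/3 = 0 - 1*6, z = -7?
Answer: 67/6 ≈ 11.167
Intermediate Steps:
x = -18 (x = 3*(0 - 1*6) = 3*(0 - 6) = 3*(-6) = -18)
p(s) = 1
g = -29/6 (g = -6 + (-7 - 7)/(-5 - 7) = -6 - 14/(-12) = -6 - 14*(-1/12) = -6 + 7/6 = -29/6 ≈ -4.8333)
p(x)*g + D = 1*(-29/6) + 16 = -29/6 + 16 = 67/6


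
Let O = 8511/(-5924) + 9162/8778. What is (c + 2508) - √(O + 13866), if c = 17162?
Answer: 19670 - √260374020217313541/4333406 ≈ 19552.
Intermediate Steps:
O = -3405645/8666812 (O = 8511*(-1/5924) + 9162*(1/8778) = -8511/5924 + 1527/1463 = -3405645/8666812 ≈ -0.39295)
(c + 2508) - √(O + 13866) = (17162 + 2508) - √(-3405645/8666812 + 13866) = 19670 - √(120170609547/8666812) = 19670 - √260374020217313541/4333406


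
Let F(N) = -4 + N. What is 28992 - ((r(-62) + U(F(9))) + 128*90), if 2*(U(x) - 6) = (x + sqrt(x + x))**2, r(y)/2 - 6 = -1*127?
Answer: 35381/2 - 5*sqrt(10) ≈ 17675.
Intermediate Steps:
r(y) = -242 (r(y) = 12 + 2*(-1*127) = 12 + 2*(-127) = 12 - 254 = -242)
U(x) = 6 + (x + sqrt(2)*sqrt(x))**2/2 (U(x) = 6 + (x + sqrt(x + x))**2/2 = 6 + (x + sqrt(2*x))**2/2 = 6 + (x + sqrt(2)*sqrt(x))**2/2)
28992 - ((r(-62) + U(F(9))) + 128*90) = 28992 - ((-242 + (6 + ((-4 + 9) + sqrt(2)*sqrt(-4 + 9))**2/2)) + 128*90) = 28992 - ((-242 + (6 + (5 + sqrt(2)*sqrt(5))**2/2)) + 11520) = 28992 - ((-242 + (6 + (5 + sqrt(10))**2/2)) + 11520) = 28992 - ((-236 + (5 + sqrt(10))**2/2) + 11520) = 28992 - (11284 + (5 + sqrt(10))**2/2) = 28992 + (-11284 - (5 + sqrt(10))**2/2) = 17708 - (5 + sqrt(10))**2/2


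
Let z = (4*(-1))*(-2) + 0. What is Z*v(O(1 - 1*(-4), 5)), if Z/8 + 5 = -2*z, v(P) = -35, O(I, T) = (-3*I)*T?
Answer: 5880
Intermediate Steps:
O(I, T) = -3*I*T
z = 8 (z = -4*(-2) + 0 = 8 + 0 = 8)
Z = -168 (Z = -40 + 8*(-2*8) = -40 + 8*(-16) = -40 - 128 = -168)
Z*v(O(1 - 1*(-4), 5)) = -168*(-35) = 5880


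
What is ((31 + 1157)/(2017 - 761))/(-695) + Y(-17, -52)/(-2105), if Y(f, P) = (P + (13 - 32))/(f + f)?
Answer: -1837531/780936055 ≈ -0.0023530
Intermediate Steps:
Y(f, P) = (-19 + P)/(2*f) (Y(f, P) = (P - 19)/((2*f)) = (-19 + P)*(1/(2*f)) = (-19 + P)/(2*f))
((31 + 1157)/(2017 - 761))/(-695) + Y(-17, -52)/(-2105) = ((31 + 1157)/(2017 - 761))/(-695) + ((½)*(-19 - 52)/(-17))/(-2105) = (1188/1256)*(-1/695) + ((½)*(-1/17)*(-71))*(-1/2105) = (1188*(1/1256))*(-1/695) + (71/34)*(-1/2105) = (297/314)*(-1/695) - 71/71570 = -297/218230 - 71/71570 = -1837531/780936055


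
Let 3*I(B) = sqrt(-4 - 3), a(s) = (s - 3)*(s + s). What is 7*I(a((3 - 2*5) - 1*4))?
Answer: 7*I*sqrt(7)/3 ≈ 6.1734*I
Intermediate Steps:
a(s) = 2*s*(-3 + s) (a(s) = (-3 + s)*(2*s) = 2*s*(-3 + s))
I(B) = I*sqrt(7)/3 (I(B) = sqrt(-4 - 3)/3 = sqrt(-7)/3 = (I*sqrt(7))/3 = I*sqrt(7)/3)
7*I(a((3 - 2*5) - 1*4)) = 7*(I*sqrt(7)/3) = 7*I*sqrt(7)/3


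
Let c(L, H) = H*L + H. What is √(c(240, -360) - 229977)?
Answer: 3*I*√35193 ≈ 562.79*I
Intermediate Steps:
c(L, H) = H + H*L
√(c(240, -360) - 229977) = √(-360*(1 + 240) - 229977) = √(-360*241 - 229977) = √(-86760 - 229977) = √(-316737) = 3*I*√35193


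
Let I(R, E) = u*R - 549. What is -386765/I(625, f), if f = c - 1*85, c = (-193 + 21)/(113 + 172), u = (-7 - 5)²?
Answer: -386765/89451 ≈ -4.3238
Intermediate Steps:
u = 144 (u = (-12)² = 144)
c = -172/285 ≈ -0.60351
f = -24397/285 (f = -172/285 - 1*85 = -172/285 - 85 = -24397/285 ≈ -85.604)
I(R, E) = -549 + 144*R (I(R, E) = 144*R - 549 = -549 + 144*R)
-386765/I(625, f) = -386765/(-549 + 144*625) = -386765/(-549 + 90000) = -386765/89451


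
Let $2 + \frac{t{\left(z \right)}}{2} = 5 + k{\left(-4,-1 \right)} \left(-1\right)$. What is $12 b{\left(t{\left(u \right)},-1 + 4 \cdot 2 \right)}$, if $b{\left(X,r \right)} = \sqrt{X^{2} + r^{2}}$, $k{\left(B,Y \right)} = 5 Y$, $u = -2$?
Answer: $12 \sqrt{305} \approx 209.57$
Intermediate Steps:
$t{\left(z \right)} = 16$ ($t{\left(z \right)} = -4 + 2 \left(5 + 5 \left(-1\right) \left(-1\right)\right) = -4 + 2 \left(5 - -5\right) = -4 + 2 \left(5 + 5\right) = -4 + 2 \cdot 10 = -4 + 20 = 16$)
$12 b{\left(t{\left(u \right)},-1 + 4 \cdot 2 \right)} = 12 \sqrt{16^{2} + \left(-1 + 4 \cdot 2\right)^{2}} = 12 \sqrt{256 + \left(-1 + 8\right)^{2}} = 12 \sqrt{256 + 7^{2}} = 12 \sqrt{256 + 49} = 12 \sqrt{305}$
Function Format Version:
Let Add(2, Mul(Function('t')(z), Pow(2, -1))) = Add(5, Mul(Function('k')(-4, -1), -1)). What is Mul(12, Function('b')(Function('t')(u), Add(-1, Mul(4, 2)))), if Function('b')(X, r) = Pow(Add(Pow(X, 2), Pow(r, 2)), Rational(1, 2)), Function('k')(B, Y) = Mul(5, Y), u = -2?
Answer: Mul(12, Pow(305, Rational(1, 2))) ≈ 209.57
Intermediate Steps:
Function('t')(z) = 16 (Function('t')(z) = Add(-4, Mul(2, Add(5, Mul(Mul(5, -1), -1)))) = Add(-4, Mul(2, Add(5, Mul(-5, -1)))) = Add(-4, Mul(2, Add(5, 5))) = Add(-4, Mul(2, 10)) = Add(-4, 20) = 16)
Mul(12, Function('b')(Function('t')(u), Add(-1, Mul(4, 2)))) = Mul(12, Pow(Add(Pow(16, 2), Pow(Add(-1, Mul(4, 2)), 2)), Rational(1, 2))) = Mul(12, Pow(Add(256, Pow(Add(-1, 8), 2)), Rational(1, 2))) = Mul(12, Pow(Add(256, Pow(7, 2)), Rational(1, 2))) = Mul(12, Pow(Add(256, 49), Rational(1, 2))) = Mul(12, Pow(305, Rational(1, 2)))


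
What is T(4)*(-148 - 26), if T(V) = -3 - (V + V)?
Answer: 1914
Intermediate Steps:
T(V) = -3 - 2*V
T(4)*(-148 - 26) = (-3 - 2*4)*(-148 - 26) = (-3 - 8)*(-174) = -11*(-174) = 1914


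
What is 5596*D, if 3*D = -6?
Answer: -11192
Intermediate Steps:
D = -2 (D = (⅓)*(-6) = -2)
5596*D = 5596*(-2) = -11192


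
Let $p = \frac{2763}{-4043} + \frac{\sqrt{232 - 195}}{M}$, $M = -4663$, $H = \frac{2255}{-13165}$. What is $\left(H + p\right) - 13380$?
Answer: $- \frac{142442128592}{10645219} - \frac{\sqrt{37}}{4663} \approx -13381.0$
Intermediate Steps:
$H = - \frac{451}{2633}$ ($H = 2255 \left(- \frac{1}{13165}\right) = - \frac{451}{2633} \approx -0.17129$)
$p = - \frac{2763}{4043} - \frac{\sqrt{37}}{4663}$ ($p = \frac{2763}{-4043} + \frac{\sqrt{232 - 195}}{-4663} = 2763 \left(- \frac{1}{4043}\right) + \sqrt{37} \left(- \frac{1}{4663}\right) = - \frac{2763}{4043} - \frac{\sqrt{37}}{4663} \approx -0.68471$)
$\left(H + p\right) - 13380 = \left(- \frac{451}{2633} - \left(\frac{2763}{4043} + \frac{\sqrt{37}}{4663}\right)\right) - 13380 = \left(- \frac{9098372}{10645219} - \frac{\sqrt{37}}{4663}\right) - 13380 = - \frac{142442128592}{10645219} - \frac{\sqrt{37}}{4663}$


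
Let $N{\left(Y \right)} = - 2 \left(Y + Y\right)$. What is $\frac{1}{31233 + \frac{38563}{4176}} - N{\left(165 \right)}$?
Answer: $\frac{86108601036}{130467571} \approx 660.0$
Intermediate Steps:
$N{\left(Y \right)} = - 4 Y$ ($N{\left(Y \right)} = - 2 \cdot 2 Y = - 4 Y$)
$\frac{1}{31233 + \frac{38563}{4176}} - N{\left(165 \right)} = \frac{1}{31233 + \frac{38563}{4176}} - \left(-4\right) 165 = \frac{1}{31233 + 38563 \cdot \frac{1}{4176}} - -660 = \frac{1}{31233 + \frac{38563}{4176}} + 660 = \frac{1}{\frac{130467571}{4176}} + 660 = \frac{4176}{130467571} + 660 = \frac{86108601036}{130467571}$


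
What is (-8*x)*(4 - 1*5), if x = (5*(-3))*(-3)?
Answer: 360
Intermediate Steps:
x = 45 (x = -15*(-3) = 45)
(-8*x)*(4 - 1*5) = (-8*45)*(4 - 1*5) = -360*(4 - 5) = -360*(-1) = 360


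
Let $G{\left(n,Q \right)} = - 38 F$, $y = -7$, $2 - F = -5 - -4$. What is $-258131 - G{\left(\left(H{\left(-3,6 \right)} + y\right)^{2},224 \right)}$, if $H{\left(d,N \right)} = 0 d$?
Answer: $-258017$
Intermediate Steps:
$F = 3$ ($F = 2 - \left(-5 - -4\right) = 2 - \left(-5 + 4\right) = 2 - -1 = 2 + 1 = 3$)
$H{\left(d,N \right)} = 0$
$G{\left(n,Q \right)} = -114$ ($G{\left(n,Q \right)} = \left(-38\right) 3 = -114$)
$-258131 - G{\left(\left(H{\left(-3,6 \right)} + y\right)^{2},224 \right)} = -258131 - -114 = -258131 + 114 = -258017$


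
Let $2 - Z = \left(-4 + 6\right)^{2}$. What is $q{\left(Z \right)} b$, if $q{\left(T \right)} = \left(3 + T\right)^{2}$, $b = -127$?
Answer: $-127$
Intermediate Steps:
$Z = -2$ ($Z = 2 - \left(-4 + 6\right)^{2} = 2 - 2^{2} = 2 - 4 = -2$)
$q{\left(Z \right)} b = \left(3 - 2\right)^{2} \left(-127\right) = 1^{2} \left(-127\right) = 1 \left(-127\right) = -127$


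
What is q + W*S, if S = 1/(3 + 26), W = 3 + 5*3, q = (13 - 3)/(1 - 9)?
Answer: -73/116 ≈ -0.62931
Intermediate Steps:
q = -5/4 (q = 10/(-8) = 10*(-⅛) = -5/4 ≈ -1.2500)
W = 18 (W = 3 + 15 = 18)
S = 1/29 ≈ 0.034483
q + W*S = -5/4 + 18*(1/29) = -5/4 + 18/29 = -73/116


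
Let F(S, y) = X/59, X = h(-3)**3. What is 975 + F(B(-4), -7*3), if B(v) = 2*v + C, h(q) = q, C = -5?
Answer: 57498/59 ≈ 974.54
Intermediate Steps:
B(v) = -5 + 2*v (B(v) = 2*v - 5 = -5 + 2*v)
X = -27 (X = (-3)**3 = -27)
F(S, y) = -27/59
975 + F(B(-4), -7*3) = 975 - 27/59 = 57498/59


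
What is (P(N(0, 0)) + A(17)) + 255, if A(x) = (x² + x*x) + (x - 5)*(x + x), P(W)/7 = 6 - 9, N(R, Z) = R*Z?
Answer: 1220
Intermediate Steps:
P(W) = -21 (P(W) = 7*(6 - 9) = 7*(-3) = -21)
A(x) = 2*x² + 2*x*(-5 + x) (A(x) = (x² + x²) + (-5 + x)*(2*x) = 2*x² + 2*x*(-5 + x))
(P(N(0, 0)) + A(17)) + 255 = (-21 + 2*17*(-5 + 2*17)) + 255 = (-21 + 2*17*(-5 + 34)) + 255 = (-21 + 2*17*29) + 255 = (-21 + 986) + 255 = 965 + 255 = 1220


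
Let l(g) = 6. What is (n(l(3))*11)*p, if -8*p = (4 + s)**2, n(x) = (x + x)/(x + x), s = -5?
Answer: -11/8 ≈ -1.3750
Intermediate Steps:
n(x) = 1 (n(x) = (2*x)/((2*x)) = (2*x)*(1/(2*x)) = 1)
p = -1/8 (p = -(4 - 5)**2/8 = -1/8*(-1)**2 = -1/8*1 = -1/8 ≈ -0.12500)
(n(l(3))*11)*p = (1*11)*(-1/8) = 11*(-1/8) = -11/8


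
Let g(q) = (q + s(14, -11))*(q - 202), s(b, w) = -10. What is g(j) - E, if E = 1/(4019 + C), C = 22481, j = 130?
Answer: -228960001/26500 ≈ -8640.0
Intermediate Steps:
g(q) = (-202 + q)*(-10 + q) (g(q) = (q - 10)*(q - 202) = (-10 + q)*(-202 + q) = (-202 + q)*(-10 + q))
E = 1/26500 (E = 1/(4019 + 22481) = 1/26500 ≈ 3.7736e-5)
g(j) - E = (2020 + 130² - 212*130) - 1*1/26500 = (2020 + 16900 - 27560) - 1/26500 = -8640 - 1/26500 = -228960001/26500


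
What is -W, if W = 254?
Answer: -254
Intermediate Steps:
-W = -1*254 = -254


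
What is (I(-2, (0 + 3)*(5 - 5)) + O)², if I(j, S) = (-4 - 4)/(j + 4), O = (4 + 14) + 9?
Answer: 529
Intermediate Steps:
O = 27 (O = 18 + 9 = 27)
I(j, S) = -8/(4 + j)
(I(-2, (0 + 3)*(5 - 5)) + O)² = (-8/(4 - 2) + 27)² = (-8/2 + 27)² = (-8*½ + 27)² = (-4 + 27)² = 23² = 529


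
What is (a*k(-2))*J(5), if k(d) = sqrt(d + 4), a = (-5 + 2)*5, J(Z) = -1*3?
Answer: 45*sqrt(2) ≈ 63.640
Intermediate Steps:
J(Z) = -3
a = -15 (a = -3*5 = -15)
k(d) = sqrt(4 + d)
(a*k(-2))*J(5) = -15*sqrt(4 - 2)*(-3) = -15*sqrt(2)*(-3) = 45*sqrt(2)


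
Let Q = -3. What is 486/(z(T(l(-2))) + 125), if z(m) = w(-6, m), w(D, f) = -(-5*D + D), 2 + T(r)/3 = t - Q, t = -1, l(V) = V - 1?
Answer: 486/101 ≈ 4.8119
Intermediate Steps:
l(V) = -1 + V
T(r) = 0 (T(r) = -6 + 3*(-1 - 1*(-3)) = -6 + 3*(-1 + 3) = -6 + 3*2 = -6 + 6 = 0)
w(D, f) = 4*D (w(D, f) = -(-4)*D = 4*D)
z(m) = -24 (z(m) = 4*(-6) = -24)
486/(z(T(l(-2))) + 125) = 486/(-24 + 125) = 486/101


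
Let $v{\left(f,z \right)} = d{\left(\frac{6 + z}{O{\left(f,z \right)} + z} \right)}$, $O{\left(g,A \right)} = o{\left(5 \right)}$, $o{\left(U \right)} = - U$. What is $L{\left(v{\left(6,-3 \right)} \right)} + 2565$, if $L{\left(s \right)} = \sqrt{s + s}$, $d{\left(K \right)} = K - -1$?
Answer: $2565 + \frac{\sqrt{5}}{2} \approx 2566.1$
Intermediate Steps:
$O{\left(g,A \right)} = -5$ ($O{\left(g,A \right)} = \left(-1\right) 5 = -5$)
$d{\left(K \right)} = 1 + K$ ($d{\left(K \right)} = K + 1 = 1 + K$)
$v{\left(f,z \right)} = 1 + \frac{6 + z}{-5 + z}$
$L{\left(s \right)} = \sqrt{2} \sqrt{s}$ ($L{\left(s \right)} = \sqrt{2 s} = \sqrt{2} \sqrt{s}$)
$L{\left(v{\left(6,-3 \right)} \right)} + 2565 = \sqrt{2} \sqrt{\frac{1 + 2 \left(-3\right)}{-5 - 3}} + 2565 = \sqrt{2} \sqrt{\frac{1 - 6}{-8}} + 2565 = \sqrt{2} \sqrt{\left(- \frac{1}{8}\right) \left(-5\right)} + 2565 = \sqrt{2} \sqrt{\frac{5}{8}} + 2565 = \sqrt{2} \frac{\sqrt{10}}{4} + 2565 = \frac{\sqrt{5}}{2} + 2565 = 2565 + \frac{\sqrt{5}}{2}$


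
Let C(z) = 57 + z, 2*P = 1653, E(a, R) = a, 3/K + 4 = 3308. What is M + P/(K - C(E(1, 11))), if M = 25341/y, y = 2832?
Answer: -959143501/180897776 ≈ -5.3021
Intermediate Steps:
K = 3/3304 (K = 3/(-4 + 3308) = 3/3304 ≈ 0.00090799)
P = 1653/2 (P = (1/2)*1653 = 1653/2 ≈ 826.50)
M = 8447/944 (M = 25341/2832 = 25341*(1/2832) = 8447/944 ≈ 8.9481)
M + P/(K - C(E(1, 11))) = 8447/944 + 1653/(2*(3/3304 - (57 + 1))) = 8447/944 + 1653/(2*(3/3304 - 1*58)) = 8447/944 + 1653/(2*(3/3304 - 58)) = 8447/944 + 1653/(2*(-191629/3304)) = 8447/944 + (1653/2)*(-3304/191629) = 8447/944 - 2730756/191629 = -959143501/180897776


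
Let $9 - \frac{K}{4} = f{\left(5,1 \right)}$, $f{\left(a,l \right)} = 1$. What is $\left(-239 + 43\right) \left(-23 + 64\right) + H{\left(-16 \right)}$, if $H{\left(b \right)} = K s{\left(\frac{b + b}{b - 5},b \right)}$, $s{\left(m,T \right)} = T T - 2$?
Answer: $92$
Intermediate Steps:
$K = 32$ ($K = 36 - 4 = 32$)
$s{\left(m,T \right)} = -2 + T^{2}$ ($s{\left(m,T \right)} = T^{2} - 2 = -2 + T^{2}$)
$H{\left(b \right)} = -64 + 32 b^{2}$ ($H{\left(b \right)} = 32 \left(-2 + b^{2}\right) = -64 + 32 b^{2}$)
$\left(-239 + 43\right) \left(-23 + 64\right) + H{\left(-16 \right)} = \left(-239 + 43\right) \left(-23 + 64\right) - \left(64 - 32 \left(-16\right)^{2}\right) = \left(-196\right) 41 + \left(-64 + 32 \cdot 256\right) = -8036 + \left(-64 + 8192\right) = -8036 + 8128 = 92$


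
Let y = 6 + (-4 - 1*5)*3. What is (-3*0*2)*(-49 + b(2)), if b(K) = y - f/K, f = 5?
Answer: 0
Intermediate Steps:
y = -21 (y = 6 + (-4 - 5)*3 = 6 - 9*3 = 6 - 27 = -21)
b(K) = -21 - 5/K
(-3*0*2)*(-49 + b(2)) = (-3*0*2)*(-49 + (-21 - 5/2)) = (0*2)*(-49 + (-21 - 5*½)) = 0*(-49 + (-21 - 5/2)) = 0*(-49 - 47/2) = 0*(-145/2) = 0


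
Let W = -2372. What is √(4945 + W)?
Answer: √2573 ≈ 50.725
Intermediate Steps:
√(4945 + W) = √(4945 - 2372) = √2573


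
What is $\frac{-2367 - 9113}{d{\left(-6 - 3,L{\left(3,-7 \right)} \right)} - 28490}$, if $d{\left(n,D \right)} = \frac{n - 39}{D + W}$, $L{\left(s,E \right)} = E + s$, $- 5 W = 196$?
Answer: $\frac{2583}{6410} \approx 0.40296$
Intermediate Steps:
$W = - \frac{196}{5}$ ($W = \left(- \frac{1}{5}\right) 196 = - \frac{196}{5} \approx -39.2$)
$d{\left(n,D \right)} = \frac{-39 + n}{- \frac{196}{5} + D}$ ($d{\left(n,D \right)} = \frac{n - 39}{D - \frac{196}{5}} = \frac{-39 + n}{- \frac{196}{5} + D}$)
$\frac{-2367 - 9113}{d{\left(-6 - 3,L{\left(3,-7 \right)} \right)} - 28490} = \frac{-2367 - 9113}{\frac{5 \left(-39 - 9\right)}{-196 + 5 \left(-7 + 3\right)} - 28490} = - \frac{11480}{\frac{5 \left(-39 - 9\right)}{-196 + 5 \left(-4\right)} - 28490} = - \frac{11480}{\frac{5 \left(-39 - 9\right)}{-196 - 20} - 28490} = - \frac{11480}{5 \frac{1}{-216} \left(-48\right) - 28490} = - \frac{11480}{5 \left(- \frac{1}{216}\right) \left(-48\right) - 28490} = - \frac{11480}{\frac{10}{9} - 28490} = - \frac{11480}{- \frac{256400}{9}} = \left(-11480\right) \left(- \frac{9}{256400}\right) = \frac{2583}{6410}$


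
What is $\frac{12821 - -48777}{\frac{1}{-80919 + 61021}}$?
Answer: $-1225677004$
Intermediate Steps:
$\frac{12821 - -48777}{\frac{1}{-80919 + 61021}} = \frac{12821 + 48777}{\frac{1}{-19898}} = \frac{61598}{- \frac{1}{19898}} = 61598 \left(-19898\right) = -1225677004$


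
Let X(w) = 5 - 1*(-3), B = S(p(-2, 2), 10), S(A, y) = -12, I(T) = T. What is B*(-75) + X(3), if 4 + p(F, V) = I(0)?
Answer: 908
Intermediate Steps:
p(F, V) = -4 (p(F, V) = -4 + 0 = -4)
B = -12
X(w) = 8 (X(w) = 5 + 3 = 8)
B*(-75) + X(3) = -12*(-75) + 8 = 900 + 8 = 908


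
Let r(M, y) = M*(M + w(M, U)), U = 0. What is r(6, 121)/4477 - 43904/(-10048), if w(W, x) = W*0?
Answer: 3076874/702889 ≈ 4.3775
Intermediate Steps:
w(W, x) = 0
r(M, y) = M**2 (r(M, y) = M*(M + 0) = M*M = M**2)
r(6, 121)/4477 - 43904/(-10048) = 6**2/4477 - 43904/(-10048) = 36*(1/4477) - 43904*(-1/10048) = 36/4477 + 686/157 = 3076874/702889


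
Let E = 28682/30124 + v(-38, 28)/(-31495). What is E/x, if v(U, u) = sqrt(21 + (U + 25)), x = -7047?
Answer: -14341/106141914 + 2*sqrt(2)/221945265 ≈ -0.00013510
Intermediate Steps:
v(U, u) = sqrt(46 + U) (v(U, u) = sqrt(21 + (25 + U)) = sqrt(46 + U))
E = 14341/15062 - 2*sqrt(2)/31495 (E = 28682/30124 + sqrt(46 - 38)/(-31495) = 28682*(1/30124) + sqrt(8)*(-1/31495) = 14341/15062 + (2*sqrt(2))*(-1/31495) = 14341/15062 - 2*sqrt(2)/31495 ≈ 0.95204)
E/x = (14341/15062 - 2*sqrt(2)/31495)/(-7047) = (14341/15062 - 2*sqrt(2)/31495)*(-1/7047) = -14341/106141914 + 2*sqrt(2)/221945265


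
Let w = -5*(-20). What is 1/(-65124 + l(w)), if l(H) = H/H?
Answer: -1/65123 ≈ -1.5356e-5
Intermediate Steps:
w = 100
l(H) = 1
1/(-65124 + l(w)) = 1/(-65124 + 1) = 1/(-65123) = -1/65123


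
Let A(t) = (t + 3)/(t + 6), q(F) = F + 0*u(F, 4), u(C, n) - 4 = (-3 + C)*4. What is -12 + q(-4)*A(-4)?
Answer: -10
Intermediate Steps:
u(C, n) = -8 + 4*C (u(C, n) = 4 + (-3 + C)*4 = 4 + (-12 + 4*C) = -8 + 4*C)
q(F) = F (q(F) = F + 0*(-8 + 4*F) = F + 0 = F)
A(t) = (3 + t)/(6 + t)
-12 + q(-4)*A(-4) = -12 - 4*(3 - 4)/(6 - 4) = -12 - 4*(-1)/2 = -12 - 2*(-1) = -12 - 4*(-½) = -12 + 2 = -10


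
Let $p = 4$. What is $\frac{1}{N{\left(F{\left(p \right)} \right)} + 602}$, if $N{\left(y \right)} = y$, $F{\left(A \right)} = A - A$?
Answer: $\frac{1}{602} \approx 0.0016611$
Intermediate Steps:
$F{\left(A \right)} = 0$
$\frac{1}{N{\left(F{\left(p \right)} \right)} + 602} = \frac{1}{0 + 602} = \frac{1}{602}$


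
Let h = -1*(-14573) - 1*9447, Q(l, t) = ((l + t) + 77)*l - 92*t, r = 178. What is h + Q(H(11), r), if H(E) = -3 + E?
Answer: -9146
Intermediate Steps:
Q(l, t) = -92*t + l*(77 + l + t) (Q(l, t) = (77 + l + t)*l - 92*t = l*(77 + l + t) - 92*t = -92*t + l*(77 + l + t))
h = 5126 (h = 14573 - 9447 = 5126)
h + Q(H(11), r) = 5126 + ((-3 + 11)² - 92*178 + 77*(-3 + 11) + (-3 + 11)*178) = 5126 + (8² - 16376 + 77*8 + 8*178) = 5126 + (64 - 16376 + 616 + 1424) = 5126 - 14272 = -9146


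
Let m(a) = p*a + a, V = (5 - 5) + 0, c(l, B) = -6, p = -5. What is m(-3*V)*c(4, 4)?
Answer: 0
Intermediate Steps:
V = 0 (V = 0 + 0 = 0)
m(a) = -4*a (m(a) = -5*a + a = -4*a)
m(-3*V)*c(4, 4) = -(-12)*0*(-6) = -4*0*(-6) = 0*(-6) = 0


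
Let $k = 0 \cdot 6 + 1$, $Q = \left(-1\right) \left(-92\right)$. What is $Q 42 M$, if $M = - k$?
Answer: $-3864$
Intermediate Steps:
$Q = 92$
$k = 1$ ($k = 0 + 1 = 1$)
$M = -1$ ($M = \left(-1\right) 1 = -1$)
$Q 42 M = 92 \cdot 42 \left(-1\right) = 3864 \left(-1\right) = -3864$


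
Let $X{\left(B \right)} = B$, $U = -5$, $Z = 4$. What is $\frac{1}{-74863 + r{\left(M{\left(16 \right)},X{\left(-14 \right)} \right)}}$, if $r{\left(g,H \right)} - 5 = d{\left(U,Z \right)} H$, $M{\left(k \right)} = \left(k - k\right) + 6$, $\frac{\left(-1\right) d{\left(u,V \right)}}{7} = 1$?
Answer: $- \frac{1}{74760} \approx -1.3376 \cdot 10^{-5}$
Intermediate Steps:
$d{\left(u,V \right)} = -7$ ($d{\left(u,V \right)} = \left(-7\right) 1 = -7$)
$M{\left(k \right)} = 6$ ($M{\left(k \right)} = 0 + 6 = 6$)
$r{\left(g,H \right)} = 5 - 7 H$
$\frac{1}{-74863 + r{\left(M{\left(16 \right)},X{\left(-14 \right)} \right)}} = \frac{1}{-74863 + \left(5 - -98\right)} = \frac{1}{-74863 + \left(5 + 98\right)} = \frac{1}{-74863 + 103} = \frac{1}{-74760} = - \frac{1}{74760}$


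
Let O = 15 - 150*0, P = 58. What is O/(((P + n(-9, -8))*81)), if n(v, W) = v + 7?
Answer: 5/1512 ≈ 0.0033069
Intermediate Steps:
n(v, W) = 7 + v
O = 15 (O = 15 + 0 = 15)
O/(((P + n(-9, -8))*81)) = 15/(((58 + (7 - 9))*81)) = 15/(((58 - 2)*81)) = 15/((56*81)) = 15/4536 = 15*(1/4536) = 5/1512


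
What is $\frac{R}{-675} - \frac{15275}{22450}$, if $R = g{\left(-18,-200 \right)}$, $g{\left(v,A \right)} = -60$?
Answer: $- \frac{23903}{40410} \approx -0.59151$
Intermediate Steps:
$R = -60$
$\frac{R}{-675} - \frac{15275}{22450} = - \frac{60}{-675} - \frac{15275}{22450} = \left(-60\right) \left(- \frac{1}{675}\right) - \frac{611}{898} = \frac{4}{45} - \frac{611}{898} = - \frac{23903}{40410}$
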